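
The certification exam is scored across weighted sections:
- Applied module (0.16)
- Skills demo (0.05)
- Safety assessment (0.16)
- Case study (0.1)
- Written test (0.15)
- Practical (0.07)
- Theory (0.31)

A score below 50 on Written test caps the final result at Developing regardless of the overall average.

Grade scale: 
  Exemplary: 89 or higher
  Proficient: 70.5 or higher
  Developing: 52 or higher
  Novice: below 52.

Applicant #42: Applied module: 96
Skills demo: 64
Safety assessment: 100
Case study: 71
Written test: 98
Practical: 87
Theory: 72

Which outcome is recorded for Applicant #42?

Written test score 98 ≥ 50: minimum met.
Weighted total:
  Applied module 96 × 0.16 = 15.36
  Skills demo 64 × 0.05 = 3.2
  Safety assessment 100 × 0.16 = 16
  Case study 71 × 0.1 = 7.1
  Written test 98 × 0.15 = 14.7
  Practical 87 × 0.07 = 6.09
  Theory 72 × 0.31 = 22.32
Sum = 84.77
84.77 is ≥ 70.5 and < 89 → Proficient

Proficient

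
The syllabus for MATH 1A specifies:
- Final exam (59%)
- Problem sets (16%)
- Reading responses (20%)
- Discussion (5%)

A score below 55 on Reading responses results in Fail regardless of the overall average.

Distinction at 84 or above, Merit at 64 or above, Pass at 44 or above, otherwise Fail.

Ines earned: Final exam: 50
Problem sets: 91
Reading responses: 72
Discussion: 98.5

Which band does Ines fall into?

Pass

Reading responses score 72 ≥ 55: minimum met.
Weighted total:
  Final exam 50 × 0.59 = 29.5
  Problem sets 91 × 0.16 = 14.56
  Reading responses 72 × 0.2 = 14.4
  Discussion 98.5 × 0.05 = 4.925
Sum = 63.385
63.385 is ≥ 44 and < 64 → Pass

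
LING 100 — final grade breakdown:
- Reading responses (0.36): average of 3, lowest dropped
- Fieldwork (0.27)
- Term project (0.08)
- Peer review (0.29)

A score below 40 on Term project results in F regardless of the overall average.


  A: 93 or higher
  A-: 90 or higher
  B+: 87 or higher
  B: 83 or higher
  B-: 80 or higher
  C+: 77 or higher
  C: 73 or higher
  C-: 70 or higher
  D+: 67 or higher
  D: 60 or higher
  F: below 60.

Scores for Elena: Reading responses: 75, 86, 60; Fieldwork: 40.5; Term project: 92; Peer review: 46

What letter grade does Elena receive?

Reading responses: drop 60 → average of remaining 2 = 161/2 = 80.5
Term project score 92 ≥ 40: minimum met.
Weighted total:
  Reading responses 80.5 × 0.36 = 28.98
  Fieldwork 40.5 × 0.27 = 10.935
  Term project 92 × 0.08 = 7.36
  Peer review 46 × 0.29 = 13.34
Sum = 60.615
60.615 is ≥ 60 and < 67 → D

D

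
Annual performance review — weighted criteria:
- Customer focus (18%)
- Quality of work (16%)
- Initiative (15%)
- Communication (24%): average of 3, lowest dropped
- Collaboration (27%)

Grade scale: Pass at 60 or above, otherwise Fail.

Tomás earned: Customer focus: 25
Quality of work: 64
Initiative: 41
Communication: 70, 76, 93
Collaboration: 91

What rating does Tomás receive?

Communication: drop 70 → average of remaining 2 = 169/2 = 84.5
Weighted total:
  Customer focus 25 × 0.18 = 4.5
  Quality of work 64 × 0.16 = 10.24
  Initiative 41 × 0.15 = 6.15
  Communication 84.5 × 0.24 = 20.28
  Collaboration 91 × 0.27 = 24.57
Sum = 65.74
65.74 ≥ 60 → Pass

Pass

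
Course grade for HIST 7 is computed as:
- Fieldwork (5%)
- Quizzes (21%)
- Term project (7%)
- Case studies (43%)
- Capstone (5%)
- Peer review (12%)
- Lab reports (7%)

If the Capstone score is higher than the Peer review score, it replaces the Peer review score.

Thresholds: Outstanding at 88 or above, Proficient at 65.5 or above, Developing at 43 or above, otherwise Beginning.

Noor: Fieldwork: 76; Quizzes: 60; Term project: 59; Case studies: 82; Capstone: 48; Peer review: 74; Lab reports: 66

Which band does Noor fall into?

Proficient

Capstone (48) ≤ Peer review (74), so Peer review stays at 74.
Weighted total:
  Fieldwork 76 × 0.05 = 3.8
  Quizzes 60 × 0.21 = 12.6
  Term project 59 × 0.07 = 4.13
  Case studies 82 × 0.43 = 35.26
  Capstone 48 × 0.05 = 2.4
  Peer review 74 × 0.12 = 8.88
  Lab reports 66 × 0.07 = 4.62
Sum = 71.69
71.69 is ≥ 65.5 and < 88 → Proficient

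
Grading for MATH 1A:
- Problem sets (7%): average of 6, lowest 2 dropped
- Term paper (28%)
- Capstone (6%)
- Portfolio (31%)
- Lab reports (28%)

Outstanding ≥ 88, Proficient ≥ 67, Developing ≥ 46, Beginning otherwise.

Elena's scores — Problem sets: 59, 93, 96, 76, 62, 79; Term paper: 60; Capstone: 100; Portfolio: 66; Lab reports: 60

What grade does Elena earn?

Problem sets: drop 59, 62 → average of remaining 4 = 344/4 = 86
Weighted total:
  Problem sets 86 × 0.07 = 6.02
  Term paper 60 × 0.28 = 16.8
  Capstone 100 × 0.06 = 6
  Portfolio 66 × 0.31 = 20.46
  Lab reports 60 × 0.28 = 16.8
Sum = 66.08
66.08 is ≥ 46 and < 67 → Developing

Developing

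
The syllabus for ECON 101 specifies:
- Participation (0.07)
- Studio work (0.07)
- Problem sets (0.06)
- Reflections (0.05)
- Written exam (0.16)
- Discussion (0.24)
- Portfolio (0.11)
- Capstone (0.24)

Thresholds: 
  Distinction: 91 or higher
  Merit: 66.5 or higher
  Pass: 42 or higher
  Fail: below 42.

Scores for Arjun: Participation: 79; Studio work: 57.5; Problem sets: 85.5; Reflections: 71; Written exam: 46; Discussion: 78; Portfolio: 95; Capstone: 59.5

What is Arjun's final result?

Weighted total:
  Participation 79 × 0.07 = 5.53
  Studio work 57.5 × 0.07 = 4.025
  Problem sets 85.5 × 0.06 = 5.13
  Reflections 71 × 0.05 = 3.55
  Written exam 46 × 0.16 = 7.36
  Discussion 78 × 0.24 = 18.72
  Portfolio 95 × 0.11 = 10.45
  Capstone 59.5 × 0.24 = 14.28
Sum = 69.045
69.045 is ≥ 66.5 and < 91 → Merit

Merit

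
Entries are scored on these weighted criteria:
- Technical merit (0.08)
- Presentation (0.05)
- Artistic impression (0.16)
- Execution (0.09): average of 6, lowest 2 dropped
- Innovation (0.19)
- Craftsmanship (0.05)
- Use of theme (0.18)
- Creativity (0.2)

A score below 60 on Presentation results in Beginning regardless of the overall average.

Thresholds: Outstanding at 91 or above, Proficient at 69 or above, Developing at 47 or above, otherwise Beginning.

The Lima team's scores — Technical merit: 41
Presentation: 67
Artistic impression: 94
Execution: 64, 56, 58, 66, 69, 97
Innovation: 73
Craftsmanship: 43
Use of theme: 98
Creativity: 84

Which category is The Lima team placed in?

Proficient

Execution: drop 56, 58 → average of remaining 4 = 296/4 = 74
Presentation score 67 ≥ 60: minimum met.
Weighted total:
  Technical merit 41 × 0.08 = 3.28
  Presentation 67 × 0.05 = 3.35
  Artistic impression 94 × 0.16 = 15.04
  Execution 74 × 0.09 = 6.66
  Innovation 73 × 0.19 = 13.87
  Craftsmanship 43 × 0.05 = 2.15
  Use of theme 98 × 0.18 = 17.64
  Creativity 84 × 0.2 = 16.8
Sum = 78.79
78.79 is ≥ 69 and < 91 → Proficient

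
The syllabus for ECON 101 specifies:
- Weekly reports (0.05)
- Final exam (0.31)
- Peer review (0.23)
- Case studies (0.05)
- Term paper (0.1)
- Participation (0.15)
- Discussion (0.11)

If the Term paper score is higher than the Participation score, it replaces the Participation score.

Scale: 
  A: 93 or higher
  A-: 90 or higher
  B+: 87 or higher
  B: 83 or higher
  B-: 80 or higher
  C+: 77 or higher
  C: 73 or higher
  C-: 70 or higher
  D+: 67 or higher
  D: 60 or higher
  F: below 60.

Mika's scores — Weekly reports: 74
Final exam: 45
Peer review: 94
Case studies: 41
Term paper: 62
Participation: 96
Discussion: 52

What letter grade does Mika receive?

D+

Term paper (62) ≤ Participation (96), so Participation stays at 96.
Weighted total:
  Weekly reports 74 × 0.05 = 3.7
  Final exam 45 × 0.31 = 13.95
  Peer review 94 × 0.23 = 21.62
  Case studies 41 × 0.05 = 2.05
  Term paper 62 × 0.1 = 6.2
  Participation 96 × 0.15 = 14.4
  Discussion 52 × 0.11 = 5.72
Sum = 67.64
67.64 is ≥ 67 and < 70 → D+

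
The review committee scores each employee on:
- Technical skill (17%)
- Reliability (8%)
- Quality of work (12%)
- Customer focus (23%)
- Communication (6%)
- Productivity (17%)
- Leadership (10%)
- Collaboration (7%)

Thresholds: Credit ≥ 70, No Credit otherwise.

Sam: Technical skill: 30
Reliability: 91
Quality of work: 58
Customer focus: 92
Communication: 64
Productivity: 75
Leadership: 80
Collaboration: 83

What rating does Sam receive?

Weighted total:
  Technical skill 30 × 0.17 = 5.1
  Reliability 91 × 0.08 = 7.28
  Quality of work 58 × 0.12 = 6.96
  Customer focus 92 × 0.23 = 21.16
  Communication 64 × 0.06 = 3.84
  Productivity 75 × 0.17 = 12.75
  Leadership 80 × 0.1 = 8
  Collaboration 83 × 0.07 = 5.81
Sum = 70.9
70.9 ≥ 70 → Credit

Credit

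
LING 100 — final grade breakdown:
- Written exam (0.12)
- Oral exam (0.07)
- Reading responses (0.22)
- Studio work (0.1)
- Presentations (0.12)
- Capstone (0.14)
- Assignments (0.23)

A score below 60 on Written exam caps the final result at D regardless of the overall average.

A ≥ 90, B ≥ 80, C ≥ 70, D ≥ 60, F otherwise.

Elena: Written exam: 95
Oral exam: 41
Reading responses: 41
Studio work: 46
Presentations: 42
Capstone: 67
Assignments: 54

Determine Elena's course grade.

F

Written exam score 95 ≥ 60: minimum met.
Weighted total:
  Written exam 95 × 0.12 = 11.4
  Oral exam 41 × 0.07 = 2.87
  Reading responses 41 × 0.22 = 9.02
  Studio work 46 × 0.1 = 4.6
  Presentations 42 × 0.12 = 5.04
  Capstone 67 × 0.14 = 9.38
  Assignments 54 × 0.23 = 12.42
Sum = 54.73
54.73 < 60 → F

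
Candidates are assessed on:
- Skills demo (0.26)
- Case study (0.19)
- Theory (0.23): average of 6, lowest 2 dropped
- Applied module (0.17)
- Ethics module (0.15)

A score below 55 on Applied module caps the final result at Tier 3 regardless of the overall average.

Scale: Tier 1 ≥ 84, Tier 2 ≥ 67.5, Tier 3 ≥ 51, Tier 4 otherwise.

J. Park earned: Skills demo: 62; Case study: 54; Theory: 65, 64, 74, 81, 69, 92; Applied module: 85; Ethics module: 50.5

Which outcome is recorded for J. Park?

Theory: drop 64, 65 → average of remaining 4 = 316/4 = 79
Applied module score 85 ≥ 55: minimum met.
Weighted total:
  Skills demo 62 × 0.26 = 16.12
  Case study 54 × 0.19 = 10.26
  Theory 79 × 0.23 = 18.17
  Applied module 85 × 0.17 = 14.45
  Ethics module 50.5 × 0.15 = 7.575
Sum = 66.575
66.575 is ≥ 51 and < 67.5 → Tier 3

Tier 3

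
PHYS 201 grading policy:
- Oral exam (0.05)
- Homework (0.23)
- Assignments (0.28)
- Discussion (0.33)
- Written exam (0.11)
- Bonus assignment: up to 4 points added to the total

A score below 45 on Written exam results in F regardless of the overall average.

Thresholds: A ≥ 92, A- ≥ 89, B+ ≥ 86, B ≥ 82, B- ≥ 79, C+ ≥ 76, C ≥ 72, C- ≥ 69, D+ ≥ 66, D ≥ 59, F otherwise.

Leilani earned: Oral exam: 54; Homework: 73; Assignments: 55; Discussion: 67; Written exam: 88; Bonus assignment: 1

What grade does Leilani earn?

Written exam score 88 ≥ 45: minimum met.
Weighted total:
  Oral exam 54 × 0.05 = 2.7
  Homework 73 × 0.23 = 16.79
  Assignments 55 × 0.28 = 15.4
  Discussion 67 × 0.33 = 22.11
  Written exam 88 × 0.11 = 9.68
Sum = 66.68
Bonus assignment: 66.68 + 1 = 67.68
67.68 is ≥ 66 and < 69 → D+

D+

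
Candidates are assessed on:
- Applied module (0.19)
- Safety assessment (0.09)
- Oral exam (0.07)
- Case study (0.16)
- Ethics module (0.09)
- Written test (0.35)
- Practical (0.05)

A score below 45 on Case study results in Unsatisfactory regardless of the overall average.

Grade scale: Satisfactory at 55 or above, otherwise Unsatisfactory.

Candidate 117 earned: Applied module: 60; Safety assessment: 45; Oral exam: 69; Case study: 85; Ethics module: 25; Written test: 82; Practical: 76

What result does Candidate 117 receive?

Satisfactory

Case study score 85 ≥ 45: minimum met.
Weighted total:
  Applied module 60 × 0.19 = 11.4
  Safety assessment 45 × 0.09 = 4.05
  Oral exam 69 × 0.07 = 4.83
  Case study 85 × 0.16 = 13.6
  Ethics module 25 × 0.09 = 2.25
  Written test 82 × 0.35 = 28.7
  Practical 76 × 0.05 = 3.8
Sum = 68.63
68.63 ≥ 55 → Satisfactory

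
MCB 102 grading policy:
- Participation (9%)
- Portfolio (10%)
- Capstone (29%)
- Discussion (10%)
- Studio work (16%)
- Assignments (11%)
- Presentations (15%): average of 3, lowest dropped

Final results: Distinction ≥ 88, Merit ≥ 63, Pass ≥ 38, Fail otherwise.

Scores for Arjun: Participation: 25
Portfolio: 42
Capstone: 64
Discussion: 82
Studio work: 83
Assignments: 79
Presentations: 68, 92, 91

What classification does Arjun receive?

Merit

Presentations: drop 68 → average of remaining 2 = 183/2 = 91.5
Weighted total:
  Participation 25 × 0.09 = 2.25
  Portfolio 42 × 0.1 = 4.2
  Capstone 64 × 0.29 = 18.56
  Discussion 82 × 0.1 = 8.2
  Studio work 83 × 0.16 = 13.28
  Assignments 79 × 0.11 = 8.69
  Presentations 91.5 × 0.15 = 13.725
Sum = 68.905
68.905 is ≥ 63 and < 88 → Merit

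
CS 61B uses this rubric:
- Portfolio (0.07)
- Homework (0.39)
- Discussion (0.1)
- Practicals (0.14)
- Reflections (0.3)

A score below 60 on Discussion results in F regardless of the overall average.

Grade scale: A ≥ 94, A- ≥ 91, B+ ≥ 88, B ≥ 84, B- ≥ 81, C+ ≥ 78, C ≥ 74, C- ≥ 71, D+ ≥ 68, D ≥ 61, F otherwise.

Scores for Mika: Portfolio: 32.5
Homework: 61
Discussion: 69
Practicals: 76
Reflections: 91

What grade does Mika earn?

D+

Discussion score 69 ≥ 60: minimum met.
Weighted total:
  Portfolio 32.5 × 0.07 = 2.275
  Homework 61 × 0.39 = 23.79
  Discussion 69 × 0.1 = 6.9
  Practicals 76 × 0.14 = 10.64
  Reflections 91 × 0.3 = 27.3
Sum = 70.905
70.905 is ≥ 68 and < 71 → D+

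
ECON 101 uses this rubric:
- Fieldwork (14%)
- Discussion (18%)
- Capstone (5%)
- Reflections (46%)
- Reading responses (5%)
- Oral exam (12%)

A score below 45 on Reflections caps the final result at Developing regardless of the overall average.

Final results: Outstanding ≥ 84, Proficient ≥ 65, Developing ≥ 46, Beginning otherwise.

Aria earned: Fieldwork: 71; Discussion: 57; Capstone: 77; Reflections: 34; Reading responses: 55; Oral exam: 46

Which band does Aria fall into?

Developing

Reflections score 34 < 45: minimum not met.
Weighted total:
  Fieldwork 71 × 0.14 = 9.94
  Discussion 57 × 0.18 = 10.26
  Capstone 77 × 0.05 = 3.85
  Reflections 34 × 0.46 = 15.64
  Reading responses 55 × 0.05 = 2.75
  Oral exam 46 × 0.12 = 5.52
Sum = 47.96
47.96 would be Developing; cap at Developing applies → Developing.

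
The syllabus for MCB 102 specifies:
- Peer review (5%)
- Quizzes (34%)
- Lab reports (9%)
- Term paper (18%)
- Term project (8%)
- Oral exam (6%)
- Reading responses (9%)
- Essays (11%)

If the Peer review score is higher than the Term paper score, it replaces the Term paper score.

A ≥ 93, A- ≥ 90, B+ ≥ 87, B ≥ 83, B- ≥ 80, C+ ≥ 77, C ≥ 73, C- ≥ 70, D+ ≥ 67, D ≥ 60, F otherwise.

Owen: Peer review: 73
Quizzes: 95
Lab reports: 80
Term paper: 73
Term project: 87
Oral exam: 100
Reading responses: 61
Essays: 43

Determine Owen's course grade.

C+

Peer review (73) ≤ Term paper (73), so Term paper stays at 73.
Weighted total:
  Peer review 73 × 0.05 = 3.65
  Quizzes 95 × 0.34 = 32.3
  Lab reports 80 × 0.09 = 7.2
  Term paper 73 × 0.18 = 13.14
  Term project 87 × 0.08 = 6.96
  Oral exam 100 × 0.06 = 6
  Reading responses 61 × 0.09 = 5.49
  Essays 43 × 0.11 = 4.73
Sum = 79.47
79.47 is ≥ 77 and < 80 → C+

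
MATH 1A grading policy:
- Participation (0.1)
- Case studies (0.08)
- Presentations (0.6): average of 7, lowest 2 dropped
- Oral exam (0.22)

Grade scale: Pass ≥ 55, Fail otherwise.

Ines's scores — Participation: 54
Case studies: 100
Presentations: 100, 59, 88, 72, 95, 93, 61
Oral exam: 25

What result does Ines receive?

Presentations: drop 59, 61 → average of remaining 5 = 448/5 = 89.6
Weighted total:
  Participation 54 × 0.1 = 5.4
  Case studies 100 × 0.08 = 8
  Presentations 89.6 × 0.6 = 53.76
  Oral exam 25 × 0.22 = 5.5
Sum = 72.66
72.66 ≥ 55 → Pass

Pass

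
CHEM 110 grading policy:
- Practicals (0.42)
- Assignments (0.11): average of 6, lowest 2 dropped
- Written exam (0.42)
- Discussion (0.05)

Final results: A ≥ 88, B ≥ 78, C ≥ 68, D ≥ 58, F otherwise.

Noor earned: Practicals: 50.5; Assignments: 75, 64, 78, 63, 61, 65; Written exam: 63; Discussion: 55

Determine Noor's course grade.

Assignments: drop 61, 63 → average of remaining 4 = 282/4 = 70.5
Weighted total:
  Practicals 50.5 × 0.42 = 21.21
  Assignments 70.5 × 0.11 = 7.755
  Written exam 63 × 0.42 = 26.46
  Discussion 55 × 0.05 = 2.75
Sum = 58.175
58.175 is ≥ 58 and < 68 → D

D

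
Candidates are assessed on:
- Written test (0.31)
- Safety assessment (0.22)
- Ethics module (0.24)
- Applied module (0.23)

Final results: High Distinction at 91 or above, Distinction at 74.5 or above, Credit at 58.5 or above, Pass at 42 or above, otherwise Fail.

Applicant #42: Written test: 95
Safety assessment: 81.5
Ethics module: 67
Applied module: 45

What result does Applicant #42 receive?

Credit

Weighted total:
  Written test 95 × 0.31 = 29.45
  Safety assessment 81.5 × 0.22 = 17.93
  Ethics module 67 × 0.24 = 16.08
  Applied module 45 × 0.23 = 10.35
Sum = 73.81
73.81 is ≥ 58.5 and < 74.5 → Credit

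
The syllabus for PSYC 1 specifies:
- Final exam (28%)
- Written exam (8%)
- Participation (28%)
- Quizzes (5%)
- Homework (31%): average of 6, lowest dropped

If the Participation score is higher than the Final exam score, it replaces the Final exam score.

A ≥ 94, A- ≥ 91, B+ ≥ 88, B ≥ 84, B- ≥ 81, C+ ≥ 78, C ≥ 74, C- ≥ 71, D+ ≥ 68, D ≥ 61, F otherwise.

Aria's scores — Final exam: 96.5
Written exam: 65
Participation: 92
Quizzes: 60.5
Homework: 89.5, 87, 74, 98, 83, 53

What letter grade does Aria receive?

B

Homework: drop 53 → average of remaining 5 = 431.5/5 = 86.3
Participation (92) ≤ Final exam (96.5), so Final exam stays at 96.5.
Weighted total:
  Final exam 96.5 × 0.28 = 27.02
  Written exam 65 × 0.08 = 5.2
  Participation 92 × 0.28 = 25.76
  Quizzes 60.5 × 0.05 = 3.025
  Homework 86.3 × 0.31 = 26.753
Sum = 87.758
87.758 is ≥ 84 and < 88 → B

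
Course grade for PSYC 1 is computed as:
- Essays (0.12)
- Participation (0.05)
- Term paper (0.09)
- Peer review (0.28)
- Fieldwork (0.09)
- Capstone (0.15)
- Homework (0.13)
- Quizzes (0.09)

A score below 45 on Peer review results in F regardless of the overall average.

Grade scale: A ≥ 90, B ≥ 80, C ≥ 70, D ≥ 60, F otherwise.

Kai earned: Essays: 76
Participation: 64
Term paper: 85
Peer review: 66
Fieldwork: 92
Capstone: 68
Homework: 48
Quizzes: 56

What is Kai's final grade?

Peer review score 66 ≥ 45: minimum met.
Weighted total:
  Essays 76 × 0.12 = 9.12
  Participation 64 × 0.05 = 3.2
  Term paper 85 × 0.09 = 7.65
  Peer review 66 × 0.28 = 18.48
  Fieldwork 92 × 0.09 = 8.28
  Capstone 68 × 0.15 = 10.2
  Homework 48 × 0.13 = 6.24
  Quizzes 56 × 0.09 = 5.04
Sum = 68.21
68.21 is ≥ 60 and < 70 → D

D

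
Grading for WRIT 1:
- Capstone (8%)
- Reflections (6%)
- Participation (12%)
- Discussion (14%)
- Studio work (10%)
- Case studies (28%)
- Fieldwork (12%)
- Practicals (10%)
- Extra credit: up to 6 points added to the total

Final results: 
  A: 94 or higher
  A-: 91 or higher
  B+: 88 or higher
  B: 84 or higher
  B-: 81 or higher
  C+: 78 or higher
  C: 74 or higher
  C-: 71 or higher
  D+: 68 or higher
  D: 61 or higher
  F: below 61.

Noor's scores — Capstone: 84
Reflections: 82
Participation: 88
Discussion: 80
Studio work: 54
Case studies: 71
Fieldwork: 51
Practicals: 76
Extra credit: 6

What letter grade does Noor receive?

Weighted total:
  Capstone 84 × 0.08 = 6.72
  Reflections 82 × 0.06 = 4.92
  Participation 88 × 0.12 = 10.56
  Discussion 80 × 0.14 = 11.2
  Studio work 54 × 0.1 = 5.4
  Case studies 71 × 0.28 = 19.88
  Fieldwork 51 × 0.12 = 6.12
  Practicals 76 × 0.1 = 7.6
Sum = 72.4
Extra credit: 72.4 + 6 = 78.4
78.4 is ≥ 78 and < 81 → C+

C+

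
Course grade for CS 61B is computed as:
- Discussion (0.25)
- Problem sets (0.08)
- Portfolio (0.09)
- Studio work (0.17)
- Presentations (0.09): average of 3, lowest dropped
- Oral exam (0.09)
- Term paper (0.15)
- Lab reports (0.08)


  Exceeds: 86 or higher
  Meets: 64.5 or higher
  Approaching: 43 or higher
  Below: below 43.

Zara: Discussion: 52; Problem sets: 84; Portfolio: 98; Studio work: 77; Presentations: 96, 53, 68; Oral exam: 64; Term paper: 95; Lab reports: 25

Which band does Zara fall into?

Meets

Presentations: drop 53 → average of remaining 2 = 164/2 = 82
Weighted total:
  Discussion 52 × 0.25 = 13
  Problem sets 84 × 0.08 = 6.72
  Portfolio 98 × 0.09 = 8.82
  Studio work 77 × 0.17 = 13.09
  Presentations 82 × 0.09 = 7.38
  Oral exam 64 × 0.09 = 5.76
  Term paper 95 × 0.15 = 14.25
  Lab reports 25 × 0.08 = 2
Sum = 71.02
71.02 is ≥ 64.5 and < 86 → Meets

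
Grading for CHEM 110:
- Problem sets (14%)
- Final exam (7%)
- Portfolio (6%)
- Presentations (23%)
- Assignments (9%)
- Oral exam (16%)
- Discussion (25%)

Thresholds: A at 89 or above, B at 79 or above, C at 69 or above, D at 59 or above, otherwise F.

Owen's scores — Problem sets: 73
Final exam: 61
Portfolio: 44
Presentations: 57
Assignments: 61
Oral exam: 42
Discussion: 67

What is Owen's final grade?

Weighted total:
  Problem sets 73 × 0.14 = 10.22
  Final exam 61 × 0.07 = 4.27
  Portfolio 44 × 0.06 = 2.64
  Presentations 57 × 0.23 = 13.11
  Assignments 61 × 0.09 = 5.49
  Oral exam 42 × 0.16 = 6.72
  Discussion 67 × 0.25 = 16.75
Sum = 59.2
59.2 is ≥ 59 and < 69 → D

D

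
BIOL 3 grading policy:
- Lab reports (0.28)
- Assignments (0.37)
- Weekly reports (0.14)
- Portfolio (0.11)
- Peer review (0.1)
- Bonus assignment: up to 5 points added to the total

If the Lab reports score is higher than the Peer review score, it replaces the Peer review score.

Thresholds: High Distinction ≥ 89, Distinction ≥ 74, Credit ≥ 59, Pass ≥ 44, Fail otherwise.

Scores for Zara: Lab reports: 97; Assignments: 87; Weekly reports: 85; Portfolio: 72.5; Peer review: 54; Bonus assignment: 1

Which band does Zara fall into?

High Distinction

Lab reports (97) > Peer review (54), so Peer review counts as 97.
Weighted total:
  Lab reports 97 × 0.28 = 27.16
  Assignments 87 × 0.37 = 32.19
  Weekly reports 85 × 0.14 = 11.9
  Portfolio 72.5 × 0.11 = 7.975
  Peer review 97 × 0.1 = 9.7
Sum = 88.925
Bonus assignment: 88.925 + 1 = 89.925
89.925 ≥ 89 → High Distinction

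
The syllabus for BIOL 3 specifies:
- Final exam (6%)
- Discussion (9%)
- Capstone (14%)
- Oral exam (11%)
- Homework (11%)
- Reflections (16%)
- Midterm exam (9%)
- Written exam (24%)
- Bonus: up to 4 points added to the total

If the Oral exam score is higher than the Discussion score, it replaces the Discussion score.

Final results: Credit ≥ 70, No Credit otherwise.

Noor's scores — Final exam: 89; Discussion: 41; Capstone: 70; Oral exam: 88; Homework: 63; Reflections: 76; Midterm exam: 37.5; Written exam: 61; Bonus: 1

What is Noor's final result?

Oral exam (88) > Discussion (41), so Discussion counts as 88.
Weighted total:
  Final exam 89 × 0.06 = 5.34
  Discussion 88 × 0.09 = 7.92
  Capstone 70 × 0.14 = 9.8
  Oral exam 88 × 0.11 = 9.68
  Homework 63 × 0.11 = 6.93
  Reflections 76 × 0.16 = 12.16
  Midterm exam 37.5 × 0.09 = 3.375
  Written exam 61 × 0.24 = 14.64
Sum = 69.845
Bonus: 69.845 + 1 = 70.845
70.845 ≥ 70 → Credit

Credit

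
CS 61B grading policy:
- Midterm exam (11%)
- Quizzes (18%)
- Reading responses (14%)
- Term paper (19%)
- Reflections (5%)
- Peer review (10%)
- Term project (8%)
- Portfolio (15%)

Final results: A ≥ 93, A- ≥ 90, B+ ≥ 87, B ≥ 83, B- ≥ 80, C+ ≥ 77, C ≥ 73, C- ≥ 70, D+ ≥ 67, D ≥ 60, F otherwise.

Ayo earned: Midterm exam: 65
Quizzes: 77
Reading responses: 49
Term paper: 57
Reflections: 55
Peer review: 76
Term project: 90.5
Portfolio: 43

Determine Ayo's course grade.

Weighted total:
  Midterm exam 65 × 0.11 = 7.15
  Quizzes 77 × 0.18 = 13.86
  Reading responses 49 × 0.14 = 6.86
  Term paper 57 × 0.19 = 10.83
  Reflections 55 × 0.05 = 2.75
  Peer review 76 × 0.1 = 7.6
  Term project 90.5 × 0.08 = 7.24
  Portfolio 43 × 0.15 = 6.45
Sum = 62.74
62.74 is ≥ 60 and < 67 → D

D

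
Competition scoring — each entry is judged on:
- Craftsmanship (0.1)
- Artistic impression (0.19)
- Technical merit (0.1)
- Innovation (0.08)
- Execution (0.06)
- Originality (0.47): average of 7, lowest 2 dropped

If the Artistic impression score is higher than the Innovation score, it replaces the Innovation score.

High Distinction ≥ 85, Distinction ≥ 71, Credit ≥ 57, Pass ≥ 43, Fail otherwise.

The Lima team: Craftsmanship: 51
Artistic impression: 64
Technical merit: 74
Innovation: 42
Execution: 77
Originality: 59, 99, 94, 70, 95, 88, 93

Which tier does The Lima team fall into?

Distinction

Originality: drop 59, 70 → average of remaining 5 = 469/5 = 93.8
Artistic impression (64) > Innovation (42), so Innovation counts as 64.
Weighted total:
  Craftsmanship 51 × 0.1 = 5.1
  Artistic impression 64 × 0.19 = 12.16
  Technical merit 74 × 0.1 = 7.4
  Innovation 64 × 0.08 = 5.12
  Execution 77 × 0.06 = 4.62
  Originality 93.8 × 0.47 = 44.086
Sum = 78.486
78.486 is ≥ 71 and < 85 → Distinction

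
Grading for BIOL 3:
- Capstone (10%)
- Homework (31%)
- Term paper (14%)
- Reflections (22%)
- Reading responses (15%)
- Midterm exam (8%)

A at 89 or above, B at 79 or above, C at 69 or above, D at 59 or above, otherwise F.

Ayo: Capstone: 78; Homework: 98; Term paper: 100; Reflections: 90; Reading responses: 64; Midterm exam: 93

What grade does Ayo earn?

A

Weighted total:
  Capstone 78 × 0.1 = 7.8
  Homework 98 × 0.31 = 30.38
  Term paper 100 × 0.14 = 14
  Reflections 90 × 0.22 = 19.8
  Reading responses 64 × 0.15 = 9.6
  Midterm exam 93 × 0.08 = 7.44
Sum = 89.02
89.02 ≥ 89 → A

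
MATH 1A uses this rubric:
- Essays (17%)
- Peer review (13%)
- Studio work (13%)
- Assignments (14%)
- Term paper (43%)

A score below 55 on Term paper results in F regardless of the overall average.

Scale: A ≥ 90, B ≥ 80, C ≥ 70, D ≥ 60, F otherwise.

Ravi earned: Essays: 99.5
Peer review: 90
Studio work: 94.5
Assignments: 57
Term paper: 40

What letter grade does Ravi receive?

Term paper score 40 < 55: minimum not met.
Weighted total:
  Essays 99.5 × 0.17 = 16.915
  Peer review 90 × 0.13 = 11.7
  Studio work 94.5 × 0.13 = 12.285
  Assignments 57 × 0.14 = 7.98
  Term paper 40 × 0.43 = 17.2
Sum = 66.08
Because the Term paper minimum was not met, the result is F.

F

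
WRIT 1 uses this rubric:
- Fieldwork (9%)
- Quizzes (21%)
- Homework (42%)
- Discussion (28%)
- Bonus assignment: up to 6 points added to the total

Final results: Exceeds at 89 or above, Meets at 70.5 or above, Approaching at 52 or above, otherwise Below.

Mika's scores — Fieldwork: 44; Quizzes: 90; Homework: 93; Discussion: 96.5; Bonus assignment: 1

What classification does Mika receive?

Exceeds

Weighted total:
  Fieldwork 44 × 0.09 = 3.96
  Quizzes 90 × 0.21 = 18.9
  Homework 93 × 0.42 = 39.06
  Discussion 96.5 × 0.28 = 27.02
Sum = 88.94
Bonus assignment: 88.94 + 1 = 89.94
89.94 ≥ 89 → Exceeds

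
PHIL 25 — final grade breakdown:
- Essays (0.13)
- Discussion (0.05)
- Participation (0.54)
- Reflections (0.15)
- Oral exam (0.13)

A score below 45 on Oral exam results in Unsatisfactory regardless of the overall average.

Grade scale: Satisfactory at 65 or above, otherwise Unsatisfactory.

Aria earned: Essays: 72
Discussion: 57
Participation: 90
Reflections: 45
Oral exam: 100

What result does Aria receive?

Oral exam score 100 ≥ 45: minimum met.
Weighted total:
  Essays 72 × 0.13 = 9.36
  Discussion 57 × 0.05 = 2.85
  Participation 90 × 0.54 = 48.6
  Reflections 45 × 0.15 = 6.75
  Oral exam 100 × 0.13 = 13
Sum = 80.56
80.56 ≥ 65 → Satisfactory

Satisfactory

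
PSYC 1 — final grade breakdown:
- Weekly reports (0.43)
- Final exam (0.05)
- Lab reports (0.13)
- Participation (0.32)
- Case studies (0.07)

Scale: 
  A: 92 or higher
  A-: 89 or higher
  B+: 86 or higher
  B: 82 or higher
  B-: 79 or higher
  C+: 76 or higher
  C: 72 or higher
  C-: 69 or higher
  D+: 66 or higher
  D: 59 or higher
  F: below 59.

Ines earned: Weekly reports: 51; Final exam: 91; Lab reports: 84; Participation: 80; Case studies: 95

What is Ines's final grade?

Weighted total:
  Weekly reports 51 × 0.43 = 21.93
  Final exam 91 × 0.05 = 4.55
  Lab reports 84 × 0.13 = 10.92
  Participation 80 × 0.32 = 25.6
  Case studies 95 × 0.07 = 6.65
Sum = 69.65
69.65 is ≥ 69 and < 72 → C-

C-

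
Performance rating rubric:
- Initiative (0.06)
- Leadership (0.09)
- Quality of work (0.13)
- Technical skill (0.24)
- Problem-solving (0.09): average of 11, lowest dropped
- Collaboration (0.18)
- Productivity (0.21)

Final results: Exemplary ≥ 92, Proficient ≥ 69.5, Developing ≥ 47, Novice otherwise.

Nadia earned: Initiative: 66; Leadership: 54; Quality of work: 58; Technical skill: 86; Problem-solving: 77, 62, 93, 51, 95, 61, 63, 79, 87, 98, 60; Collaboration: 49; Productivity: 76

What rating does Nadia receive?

Developing

Problem-solving: drop 51 → average of remaining 10 = 775/10 = 77.5
Weighted total:
  Initiative 66 × 0.06 = 3.96
  Leadership 54 × 0.09 = 4.86
  Quality of work 58 × 0.13 = 7.54
  Technical skill 86 × 0.24 = 20.64
  Problem-solving 77.5 × 0.09 = 6.975
  Collaboration 49 × 0.18 = 8.82
  Productivity 76 × 0.21 = 15.96
Sum = 68.755
68.755 is ≥ 47 and < 69.5 → Developing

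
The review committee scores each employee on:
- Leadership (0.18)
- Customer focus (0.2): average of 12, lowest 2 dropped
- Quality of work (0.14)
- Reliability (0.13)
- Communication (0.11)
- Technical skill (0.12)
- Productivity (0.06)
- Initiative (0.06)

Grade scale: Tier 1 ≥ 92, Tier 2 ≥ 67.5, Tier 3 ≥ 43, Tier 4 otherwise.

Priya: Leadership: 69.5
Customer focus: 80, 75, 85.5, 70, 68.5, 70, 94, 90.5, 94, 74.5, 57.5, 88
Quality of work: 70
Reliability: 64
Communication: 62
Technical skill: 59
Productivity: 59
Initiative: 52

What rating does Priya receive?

Tier 2

Customer focus: drop 57.5, 68.5 → average of remaining 10 = 821.5/10 = 82.15
Weighted total:
  Leadership 69.5 × 0.18 = 12.51
  Customer focus 82.15 × 0.2 = 16.43
  Quality of work 70 × 0.14 = 9.8
  Reliability 64 × 0.13 = 8.32
  Communication 62 × 0.11 = 6.82
  Technical skill 59 × 0.12 = 7.08
  Productivity 59 × 0.06 = 3.54
  Initiative 52 × 0.06 = 3.12
Sum = 67.62
67.62 is ≥ 67.5 and < 92 → Tier 2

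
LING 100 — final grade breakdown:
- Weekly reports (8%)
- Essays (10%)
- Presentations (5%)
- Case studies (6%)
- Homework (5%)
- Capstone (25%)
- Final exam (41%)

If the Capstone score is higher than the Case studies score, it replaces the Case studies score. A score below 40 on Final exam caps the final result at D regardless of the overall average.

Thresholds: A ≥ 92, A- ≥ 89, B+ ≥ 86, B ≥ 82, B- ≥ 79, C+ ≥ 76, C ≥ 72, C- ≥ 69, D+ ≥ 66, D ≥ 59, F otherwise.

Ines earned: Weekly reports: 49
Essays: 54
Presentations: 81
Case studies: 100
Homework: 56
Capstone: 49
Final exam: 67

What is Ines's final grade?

D

Capstone (49) ≤ Case studies (100), so Case studies stays at 100.
Final exam score 67 ≥ 40: minimum met.
Weighted total:
  Weekly reports 49 × 0.08 = 3.92
  Essays 54 × 0.1 = 5.4
  Presentations 81 × 0.05 = 4.05
  Case studies 100 × 0.06 = 6
  Homework 56 × 0.05 = 2.8
  Capstone 49 × 0.25 = 12.25
  Final exam 67 × 0.41 = 27.47
Sum = 61.89
61.89 is ≥ 59 and < 66 → D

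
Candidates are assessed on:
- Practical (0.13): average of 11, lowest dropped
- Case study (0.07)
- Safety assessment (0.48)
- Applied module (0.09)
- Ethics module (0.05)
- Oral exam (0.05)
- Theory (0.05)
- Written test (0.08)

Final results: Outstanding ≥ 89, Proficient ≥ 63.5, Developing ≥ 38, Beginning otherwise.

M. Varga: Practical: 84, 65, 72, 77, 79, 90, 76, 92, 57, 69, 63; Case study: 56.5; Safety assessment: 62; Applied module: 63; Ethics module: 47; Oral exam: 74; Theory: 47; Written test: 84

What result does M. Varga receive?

Proficient

Practical: drop 57 → average of remaining 10 = 767/10 = 76.7
Weighted total:
  Practical 76.7 × 0.13 = 9.971
  Case study 56.5 × 0.07 = 3.955
  Safety assessment 62 × 0.48 = 29.76
  Applied module 63 × 0.09 = 5.67
  Ethics module 47 × 0.05 = 2.35
  Oral exam 74 × 0.05 = 3.7
  Theory 47 × 0.05 = 2.35
  Written test 84 × 0.08 = 6.72
Sum = 64.476
64.476 is ≥ 63.5 and < 89 → Proficient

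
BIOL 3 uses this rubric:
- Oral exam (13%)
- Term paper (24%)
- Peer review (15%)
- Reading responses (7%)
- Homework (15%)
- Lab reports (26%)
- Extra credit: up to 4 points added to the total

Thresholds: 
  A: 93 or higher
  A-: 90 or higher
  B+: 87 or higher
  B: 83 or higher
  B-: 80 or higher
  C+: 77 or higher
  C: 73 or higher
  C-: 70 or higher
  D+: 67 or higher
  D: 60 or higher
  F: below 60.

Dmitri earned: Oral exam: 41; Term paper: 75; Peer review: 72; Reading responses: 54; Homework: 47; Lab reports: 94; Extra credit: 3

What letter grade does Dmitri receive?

Weighted total:
  Oral exam 41 × 0.13 = 5.33
  Term paper 75 × 0.24 = 18
  Peer review 72 × 0.15 = 10.8
  Reading responses 54 × 0.07 = 3.78
  Homework 47 × 0.15 = 7.05
  Lab reports 94 × 0.26 = 24.44
Sum = 69.4
Extra credit: 69.4 + 3 = 72.4
72.4 is ≥ 70 and < 73 → C-

C-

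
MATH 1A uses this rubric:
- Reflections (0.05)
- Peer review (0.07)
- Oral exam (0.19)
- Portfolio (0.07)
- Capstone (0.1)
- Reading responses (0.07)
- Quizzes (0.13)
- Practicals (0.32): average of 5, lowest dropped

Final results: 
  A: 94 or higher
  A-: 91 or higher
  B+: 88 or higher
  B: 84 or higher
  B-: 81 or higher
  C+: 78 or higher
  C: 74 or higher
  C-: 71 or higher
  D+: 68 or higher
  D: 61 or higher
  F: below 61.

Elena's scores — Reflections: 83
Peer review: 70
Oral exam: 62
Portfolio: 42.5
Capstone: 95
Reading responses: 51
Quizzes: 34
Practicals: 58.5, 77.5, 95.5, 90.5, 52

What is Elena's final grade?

Practicals: drop 52 → average of remaining 4 = 322/4 = 80.5
Weighted total:
  Reflections 83 × 0.05 = 4.15
  Peer review 70 × 0.07 = 4.9
  Oral exam 62 × 0.19 = 11.78
  Portfolio 42.5 × 0.07 = 2.975
  Capstone 95 × 0.1 = 9.5
  Reading responses 51 × 0.07 = 3.57
  Quizzes 34 × 0.13 = 4.42
  Practicals 80.5 × 0.32 = 25.76
Sum = 67.055
67.055 is ≥ 61 and < 68 → D

D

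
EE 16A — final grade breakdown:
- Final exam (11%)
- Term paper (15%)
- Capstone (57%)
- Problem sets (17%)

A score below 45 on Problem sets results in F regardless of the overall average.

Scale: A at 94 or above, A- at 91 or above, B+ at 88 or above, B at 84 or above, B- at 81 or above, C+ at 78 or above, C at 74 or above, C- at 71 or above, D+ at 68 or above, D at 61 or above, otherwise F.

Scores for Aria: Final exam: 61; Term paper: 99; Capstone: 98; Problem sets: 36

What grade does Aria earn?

Problem sets score 36 < 45: minimum not met.
Weighted total:
  Final exam 61 × 0.11 = 6.71
  Term paper 99 × 0.15 = 14.85
  Capstone 98 × 0.57 = 55.86
  Problem sets 36 × 0.17 = 6.12
Sum = 83.54
Because the Problem sets minimum was not met, the result is F.

F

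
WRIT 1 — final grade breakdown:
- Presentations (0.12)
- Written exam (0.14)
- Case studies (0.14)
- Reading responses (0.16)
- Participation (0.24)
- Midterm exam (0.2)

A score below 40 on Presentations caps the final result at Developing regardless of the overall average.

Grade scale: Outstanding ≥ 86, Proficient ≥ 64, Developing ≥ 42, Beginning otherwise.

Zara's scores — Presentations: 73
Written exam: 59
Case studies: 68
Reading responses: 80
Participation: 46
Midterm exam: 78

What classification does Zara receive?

Proficient

Presentations score 73 ≥ 40: minimum met.
Weighted total:
  Presentations 73 × 0.12 = 8.76
  Written exam 59 × 0.14 = 8.26
  Case studies 68 × 0.14 = 9.52
  Reading responses 80 × 0.16 = 12.8
  Participation 46 × 0.24 = 11.04
  Midterm exam 78 × 0.2 = 15.6
Sum = 65.98
65.98 is ≥ 64 and < 86 → Proficient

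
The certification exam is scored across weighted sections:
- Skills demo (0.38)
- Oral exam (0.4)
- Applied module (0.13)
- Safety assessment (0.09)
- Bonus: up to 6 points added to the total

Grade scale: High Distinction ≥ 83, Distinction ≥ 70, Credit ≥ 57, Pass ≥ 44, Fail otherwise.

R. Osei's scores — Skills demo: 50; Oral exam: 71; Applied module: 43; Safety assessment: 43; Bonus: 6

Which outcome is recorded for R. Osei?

Credit

Weighted total:
  Skills demo 50 × 0.38 = 19
  Oral exam 71 × 0.4 = 28.4
  Applied module 43 × 0.13 = 5.59
  Safety assessment 43 × 0.09 = 3.87
Sum = 56.86
Bonus: 56.86 + 6 = 62.86
62.86 is ≥ 57 and < 70 → Credit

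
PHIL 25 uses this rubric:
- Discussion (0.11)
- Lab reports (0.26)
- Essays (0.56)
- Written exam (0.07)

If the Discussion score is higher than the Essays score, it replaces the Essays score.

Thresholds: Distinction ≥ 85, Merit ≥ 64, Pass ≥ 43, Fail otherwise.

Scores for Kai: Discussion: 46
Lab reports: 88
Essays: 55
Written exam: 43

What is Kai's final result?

Discussion (46) ≤ Essays (55), so Essays stays at 55.
Weighted total:
  Discussion 46 × 0.11 = 5.06
  Lab reports 88 × 0.26 = 22.88
  Essays 55 × 0.56 = 30.8
  Written exam 43 × 0.07 = 3.01
Sum = 61.75
61.75 is ≥ 43 and < 64 → Pass

Pass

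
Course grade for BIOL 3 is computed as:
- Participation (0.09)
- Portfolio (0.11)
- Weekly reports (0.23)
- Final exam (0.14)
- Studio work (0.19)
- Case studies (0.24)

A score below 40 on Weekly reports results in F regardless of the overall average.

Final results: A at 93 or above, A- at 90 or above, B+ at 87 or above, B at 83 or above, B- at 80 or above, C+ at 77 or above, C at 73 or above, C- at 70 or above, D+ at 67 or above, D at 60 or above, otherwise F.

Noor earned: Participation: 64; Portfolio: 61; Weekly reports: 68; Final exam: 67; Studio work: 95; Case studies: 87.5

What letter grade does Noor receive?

C

Weekly reports score 68 ≥ 40: minimum met.
Weighted total:
  Participation 64 × 0.09 = 5.76
  Portfolio 61 × 0.11 = 6.71
  Weekly reports 68 × 0.23 = 15.64
  Final exam 67 × 0.14 = 9.38
  Studio work 95 × 0.19 = 18.05
  Case studies 87.5 × 0.24 = 21
Sum = 76.54
76.54 is ≥ 73 and < 77 → C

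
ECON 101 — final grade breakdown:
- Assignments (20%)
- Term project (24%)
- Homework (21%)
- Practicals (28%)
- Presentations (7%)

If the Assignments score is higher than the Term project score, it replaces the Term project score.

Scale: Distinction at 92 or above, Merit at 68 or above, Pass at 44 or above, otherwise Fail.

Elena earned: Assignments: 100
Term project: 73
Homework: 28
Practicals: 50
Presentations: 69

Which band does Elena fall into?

Merit

Assignments (100) > Term project (73), so Term project counts as 100.
Weighted total:
  Assignments 100 × 0.2 = 20
  Term project 100 × 0.24 = 24
  Homework 28 × 0.21 = 5.88
  Practicals 50 × 0.28 = 14
  Presentations 69 × 0.07 = 4.83
Sum = 68.71
68.71 is ≥ 68 and < 92 → Merit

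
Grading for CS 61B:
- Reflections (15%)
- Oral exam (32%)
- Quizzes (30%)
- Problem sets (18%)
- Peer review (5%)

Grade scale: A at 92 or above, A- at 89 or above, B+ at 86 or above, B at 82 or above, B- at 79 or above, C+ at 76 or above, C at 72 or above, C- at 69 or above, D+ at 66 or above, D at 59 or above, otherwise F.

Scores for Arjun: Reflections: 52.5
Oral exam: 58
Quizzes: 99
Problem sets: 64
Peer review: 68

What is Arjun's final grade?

Weighted total:
  Reflections 52.5 × 0.15 = 7.875
  Oral exam 58 × 0.32 = 18.56
  Quizzes 99 × 0.3 = 29.7
  Problem sets 64 × 0.18 = 11.52
  Peer review 68 × 0.05 = 3.4
Sum = 71.055
71.055 is ≥ 69 and < 72 → C-

C-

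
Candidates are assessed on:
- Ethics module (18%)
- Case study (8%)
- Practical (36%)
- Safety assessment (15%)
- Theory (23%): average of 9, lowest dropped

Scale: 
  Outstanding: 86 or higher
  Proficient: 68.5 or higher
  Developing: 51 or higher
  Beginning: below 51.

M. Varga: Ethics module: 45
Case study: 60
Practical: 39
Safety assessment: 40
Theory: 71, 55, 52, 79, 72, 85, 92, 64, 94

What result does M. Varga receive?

Theory: drop 52 → average of remaining 8 = 612/8 = 76.5
Weighted total:
  Ethics module 45 × 0.18 = 8.1
  Case study 60 × 0.08 = 4.8
  Practical 39 × 0.36 = 14.04
  Safety assessment 40 × 0.15 = 6
  Theory 76.5 × 0.23 = 17.595
Sum = 50.535
50.535 < 51 → Beginning

Beginning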